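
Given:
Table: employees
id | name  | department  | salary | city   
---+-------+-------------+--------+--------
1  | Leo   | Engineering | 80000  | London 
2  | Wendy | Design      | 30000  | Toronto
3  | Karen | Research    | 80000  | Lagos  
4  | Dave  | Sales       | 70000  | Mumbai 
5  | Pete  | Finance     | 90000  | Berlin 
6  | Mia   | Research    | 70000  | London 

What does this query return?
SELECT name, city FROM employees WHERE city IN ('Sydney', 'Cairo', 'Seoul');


Filtering: city IN ('Sydney', 'Cairo', 'Seoul')
Matching: 0 rows

Empty result set (0 rows)


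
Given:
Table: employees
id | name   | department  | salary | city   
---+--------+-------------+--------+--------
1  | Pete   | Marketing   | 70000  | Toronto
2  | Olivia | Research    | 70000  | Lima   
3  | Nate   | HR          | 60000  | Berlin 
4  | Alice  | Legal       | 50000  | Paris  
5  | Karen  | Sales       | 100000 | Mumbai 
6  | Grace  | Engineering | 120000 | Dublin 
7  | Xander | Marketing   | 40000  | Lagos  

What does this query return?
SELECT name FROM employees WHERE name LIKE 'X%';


LIKE 'X%' matches names starting with 'X'
Matching: 1

1 rows:
Xander


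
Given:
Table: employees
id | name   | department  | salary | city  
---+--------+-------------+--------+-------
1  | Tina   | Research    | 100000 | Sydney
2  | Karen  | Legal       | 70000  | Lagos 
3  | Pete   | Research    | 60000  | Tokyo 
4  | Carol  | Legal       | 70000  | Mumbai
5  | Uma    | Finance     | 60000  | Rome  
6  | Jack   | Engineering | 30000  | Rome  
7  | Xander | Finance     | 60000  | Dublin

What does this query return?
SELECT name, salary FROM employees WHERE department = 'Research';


Filtering: department = 'Research'
Matching rows: 2

2 rows:
Tina, 100000
Pete, 60000


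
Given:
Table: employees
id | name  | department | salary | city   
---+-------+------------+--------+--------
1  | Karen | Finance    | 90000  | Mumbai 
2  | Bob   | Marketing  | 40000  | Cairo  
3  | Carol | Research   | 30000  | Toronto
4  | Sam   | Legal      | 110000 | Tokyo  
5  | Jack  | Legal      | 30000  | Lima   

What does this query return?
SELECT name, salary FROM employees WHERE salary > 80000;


Filtering: salary > 80000
Matching: 2 rows

2 rows:
Karen, 90000
Sam, 110000


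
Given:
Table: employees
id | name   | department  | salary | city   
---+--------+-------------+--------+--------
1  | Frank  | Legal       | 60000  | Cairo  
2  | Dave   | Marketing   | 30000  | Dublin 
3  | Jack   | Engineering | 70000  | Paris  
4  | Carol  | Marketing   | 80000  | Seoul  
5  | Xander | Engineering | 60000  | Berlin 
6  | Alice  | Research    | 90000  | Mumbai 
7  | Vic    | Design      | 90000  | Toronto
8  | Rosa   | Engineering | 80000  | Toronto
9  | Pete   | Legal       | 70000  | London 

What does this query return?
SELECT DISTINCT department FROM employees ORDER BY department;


All 'department' values (row order): Legal, Marketing, Engineering, Marketing, Engineering, Research, Design, Engineering, Legal
Removing duplicates leaves 5 unique value(s).

5 values:
Design
Engineering
Legal
Marketing
Research


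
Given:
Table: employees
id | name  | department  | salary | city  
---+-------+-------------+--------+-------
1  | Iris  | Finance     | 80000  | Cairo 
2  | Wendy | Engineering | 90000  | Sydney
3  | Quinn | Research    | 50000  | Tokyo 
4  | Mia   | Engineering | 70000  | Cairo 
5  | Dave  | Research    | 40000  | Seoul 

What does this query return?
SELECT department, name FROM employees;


Projecting columns: department, name

5 rows:
Finance, Iris
Engineering, Wendy
Research, Quinn
Engineering, Mia
Research, Dave


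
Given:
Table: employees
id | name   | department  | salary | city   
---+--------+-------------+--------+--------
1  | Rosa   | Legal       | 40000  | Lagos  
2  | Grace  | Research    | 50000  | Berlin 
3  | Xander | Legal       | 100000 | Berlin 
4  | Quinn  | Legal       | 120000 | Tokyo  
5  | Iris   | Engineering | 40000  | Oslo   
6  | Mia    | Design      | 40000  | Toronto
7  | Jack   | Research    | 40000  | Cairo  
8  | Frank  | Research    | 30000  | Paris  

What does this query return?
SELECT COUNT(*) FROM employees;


COUNT(*) counts all rows

8


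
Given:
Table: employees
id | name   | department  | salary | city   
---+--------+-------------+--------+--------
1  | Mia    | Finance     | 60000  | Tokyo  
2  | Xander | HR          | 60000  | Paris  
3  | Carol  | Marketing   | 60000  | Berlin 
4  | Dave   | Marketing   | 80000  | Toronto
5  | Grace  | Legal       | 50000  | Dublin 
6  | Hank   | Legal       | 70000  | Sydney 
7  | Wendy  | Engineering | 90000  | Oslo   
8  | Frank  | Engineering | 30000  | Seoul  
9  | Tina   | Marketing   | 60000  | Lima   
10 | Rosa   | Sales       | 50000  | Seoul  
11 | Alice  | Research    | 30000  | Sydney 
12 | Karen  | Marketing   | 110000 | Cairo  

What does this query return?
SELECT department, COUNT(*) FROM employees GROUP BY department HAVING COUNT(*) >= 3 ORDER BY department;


Groups with count >= 3:
  Marketing: 4 -> PASS
  Engineering: 2 -> filtered out
  Finance: 1 -> filtered out
  HR: 1 -> filtered out
  Legal: 2 -> filtered out
  Research: 1 -> filtered out
  Sales: 1 -> filtered out


1 groups:
Marketing, 4


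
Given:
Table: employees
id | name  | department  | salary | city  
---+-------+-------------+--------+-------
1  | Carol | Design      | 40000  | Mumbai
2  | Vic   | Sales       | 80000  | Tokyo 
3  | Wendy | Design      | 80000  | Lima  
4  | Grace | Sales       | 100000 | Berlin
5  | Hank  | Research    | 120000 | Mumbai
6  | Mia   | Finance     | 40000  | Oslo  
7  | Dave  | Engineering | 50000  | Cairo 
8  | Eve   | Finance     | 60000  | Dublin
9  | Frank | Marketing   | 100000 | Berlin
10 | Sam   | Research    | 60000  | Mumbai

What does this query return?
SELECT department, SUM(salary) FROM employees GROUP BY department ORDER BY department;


Summing salary within each department:
  Design: 40000 + 80000 = 120000
  Engineering: 50000 = 50000
  Finance: 40000 + 60000 = 100000
  Marketing: 100000 = 100000
  Research: 120000 + 60000 = 180000
  Sales: 80000 + 100000 = 180000


6 groups:
Design, 120000
Engineering, 50000
Finance, 100000
Marketing, 100000
Research, 180000
Sales, 180000


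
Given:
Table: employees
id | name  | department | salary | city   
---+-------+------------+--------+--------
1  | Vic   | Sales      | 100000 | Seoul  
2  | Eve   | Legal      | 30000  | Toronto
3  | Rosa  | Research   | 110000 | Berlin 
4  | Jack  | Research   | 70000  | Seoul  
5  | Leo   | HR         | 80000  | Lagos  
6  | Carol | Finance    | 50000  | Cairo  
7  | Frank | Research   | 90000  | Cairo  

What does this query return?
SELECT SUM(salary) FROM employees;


SUM(salary) = 100000 + 30000 + 110000 + 70000 + 80000 + 50000 + 90000 = 530000

530000


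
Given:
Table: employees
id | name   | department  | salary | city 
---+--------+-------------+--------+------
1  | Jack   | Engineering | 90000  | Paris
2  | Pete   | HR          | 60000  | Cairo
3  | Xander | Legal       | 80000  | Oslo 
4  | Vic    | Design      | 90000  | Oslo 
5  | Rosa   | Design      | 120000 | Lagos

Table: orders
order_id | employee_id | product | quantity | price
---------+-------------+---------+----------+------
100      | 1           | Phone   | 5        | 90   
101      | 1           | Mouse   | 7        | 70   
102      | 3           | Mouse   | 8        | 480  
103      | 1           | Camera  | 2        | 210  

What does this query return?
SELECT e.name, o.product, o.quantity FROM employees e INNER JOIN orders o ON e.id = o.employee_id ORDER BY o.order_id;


Joining employees.id = orders.employee_id:
  employee Jack (id=1) -> order Phone
  employee Jack (id=1) -> order Mouse
  employee Xander (id=3) -> order Mouse
  employee Jack (id=1) -> order Camera


4 rows:
Jack, Phone, 5
Jack, Mouse, 7
Xander, Mouse, 8
Jack, Camera, 2


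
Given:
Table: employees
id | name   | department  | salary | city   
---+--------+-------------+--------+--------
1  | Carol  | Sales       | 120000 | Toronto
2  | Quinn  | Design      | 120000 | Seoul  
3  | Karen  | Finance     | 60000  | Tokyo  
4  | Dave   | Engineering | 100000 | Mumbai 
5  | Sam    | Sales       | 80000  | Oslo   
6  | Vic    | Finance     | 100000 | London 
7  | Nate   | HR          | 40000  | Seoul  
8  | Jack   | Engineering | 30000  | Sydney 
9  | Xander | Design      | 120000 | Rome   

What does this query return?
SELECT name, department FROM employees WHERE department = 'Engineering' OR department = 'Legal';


Filtering: department = 'Engineering' OR 'Legal'
Matching: 2 rows

2 rows:
Dave, Engineering
Jack, Engineering


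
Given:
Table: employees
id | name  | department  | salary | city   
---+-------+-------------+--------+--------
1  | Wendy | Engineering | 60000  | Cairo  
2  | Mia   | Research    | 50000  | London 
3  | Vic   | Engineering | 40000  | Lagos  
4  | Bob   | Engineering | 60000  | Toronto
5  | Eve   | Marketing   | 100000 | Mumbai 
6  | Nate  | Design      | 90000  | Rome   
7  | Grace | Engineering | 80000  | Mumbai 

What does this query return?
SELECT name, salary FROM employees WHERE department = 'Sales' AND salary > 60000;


Filtering: department = 'Sales' AND salary > 60000
Matching: 0 rows

Empty result set (0 rows)


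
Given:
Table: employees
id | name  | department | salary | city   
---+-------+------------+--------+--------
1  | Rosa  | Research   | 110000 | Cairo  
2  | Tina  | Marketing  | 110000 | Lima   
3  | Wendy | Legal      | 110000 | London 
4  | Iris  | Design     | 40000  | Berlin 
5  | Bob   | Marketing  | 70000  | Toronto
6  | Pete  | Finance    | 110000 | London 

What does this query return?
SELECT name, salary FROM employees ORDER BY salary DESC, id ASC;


Sorting by salary DESC, then id ASC for ties

6 rows:
Rosa, 110000
Tina, 110000
Wendy, 110000
Pete, 110000
Bob, 70000
Iris, 40000


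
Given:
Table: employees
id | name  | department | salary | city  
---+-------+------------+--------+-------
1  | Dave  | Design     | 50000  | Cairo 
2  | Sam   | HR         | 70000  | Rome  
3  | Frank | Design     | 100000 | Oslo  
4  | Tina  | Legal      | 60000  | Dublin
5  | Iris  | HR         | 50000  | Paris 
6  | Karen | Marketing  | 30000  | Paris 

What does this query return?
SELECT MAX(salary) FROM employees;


Salaries: 50000, 70000, 100000, 60000, 50000, 30000
MAX = 100000

100000


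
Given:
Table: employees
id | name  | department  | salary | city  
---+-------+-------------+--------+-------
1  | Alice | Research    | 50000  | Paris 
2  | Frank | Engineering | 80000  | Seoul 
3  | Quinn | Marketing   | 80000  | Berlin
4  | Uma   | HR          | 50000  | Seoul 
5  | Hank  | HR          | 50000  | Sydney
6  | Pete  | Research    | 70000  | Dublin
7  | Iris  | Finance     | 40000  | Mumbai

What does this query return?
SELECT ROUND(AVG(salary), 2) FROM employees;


SUM(salary) = 420000
COUNT = 7
ROUND(AVG, 2) = ROUND(420000 / 7, 2) = 60000.0

60000.0


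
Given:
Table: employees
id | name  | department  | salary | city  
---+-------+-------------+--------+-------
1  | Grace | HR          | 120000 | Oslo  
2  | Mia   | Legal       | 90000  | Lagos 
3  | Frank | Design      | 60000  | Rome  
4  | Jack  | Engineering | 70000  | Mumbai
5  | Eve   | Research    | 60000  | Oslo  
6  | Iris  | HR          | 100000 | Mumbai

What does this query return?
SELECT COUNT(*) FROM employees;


COUNT(*) counts all rows

6


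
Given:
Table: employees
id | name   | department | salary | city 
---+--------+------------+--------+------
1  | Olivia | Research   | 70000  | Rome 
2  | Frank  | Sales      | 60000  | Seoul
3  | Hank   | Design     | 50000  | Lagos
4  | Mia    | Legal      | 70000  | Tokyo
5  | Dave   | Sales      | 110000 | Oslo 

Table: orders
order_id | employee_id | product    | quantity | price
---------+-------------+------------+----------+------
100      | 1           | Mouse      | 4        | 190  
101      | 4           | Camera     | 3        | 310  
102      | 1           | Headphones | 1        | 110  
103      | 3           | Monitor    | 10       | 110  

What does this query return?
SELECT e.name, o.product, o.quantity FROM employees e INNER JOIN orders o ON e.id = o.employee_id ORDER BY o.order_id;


Joining employees.id = orders.employee_id:
  employee Olivia (id=1) -> order Mouse
  employee Mia (id=4) -> order Camera
  employee Olivia (id=1) -> order Headphones
  employee Hank (id=3) -> order Monitor


4 rows:
Olivia, Mouse, 4
Mia, Camera, 3
Olivia, Headphones, 1
Hank, Monitor, 10


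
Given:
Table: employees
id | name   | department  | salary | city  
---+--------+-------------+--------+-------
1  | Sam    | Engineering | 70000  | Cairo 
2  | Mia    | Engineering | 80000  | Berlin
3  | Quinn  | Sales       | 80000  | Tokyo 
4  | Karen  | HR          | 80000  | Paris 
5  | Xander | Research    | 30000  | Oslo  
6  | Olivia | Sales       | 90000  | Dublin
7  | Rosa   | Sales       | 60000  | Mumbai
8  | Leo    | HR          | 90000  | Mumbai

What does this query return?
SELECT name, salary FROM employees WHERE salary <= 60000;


Filtering: salary <= 60000
Matching: 2 rows

2 rows:
Xander, 30000
Rosa, 60000


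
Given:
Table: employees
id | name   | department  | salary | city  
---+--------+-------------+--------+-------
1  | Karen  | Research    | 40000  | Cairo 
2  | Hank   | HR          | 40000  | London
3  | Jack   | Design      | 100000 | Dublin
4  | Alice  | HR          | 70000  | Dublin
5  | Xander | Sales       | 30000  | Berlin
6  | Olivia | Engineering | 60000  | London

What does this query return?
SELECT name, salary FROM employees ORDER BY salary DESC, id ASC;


Sorting by salary DESC, then id ASC for ties

6 rows:
Jack, 100000
Alice, 70000
Olivia, 60000
Karen, 40000
Hank, 40000
Xander, 30000


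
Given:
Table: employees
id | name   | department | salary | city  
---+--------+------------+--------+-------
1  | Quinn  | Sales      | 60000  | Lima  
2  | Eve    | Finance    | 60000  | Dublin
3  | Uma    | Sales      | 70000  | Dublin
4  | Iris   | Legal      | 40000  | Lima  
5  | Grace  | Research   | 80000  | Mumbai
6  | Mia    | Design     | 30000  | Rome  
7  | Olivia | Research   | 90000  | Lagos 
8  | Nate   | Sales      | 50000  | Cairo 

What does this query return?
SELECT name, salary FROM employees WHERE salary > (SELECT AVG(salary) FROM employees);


Subquery: AVG(salary) = 60000.0
Filtering: salary > 60000.0
  Uma (70000) -> MATCH
  Grace (80000) -> MATCH
  Olivia (90000) -> MATCH


3 rows:
Uma, 70000
Grace, 80000
Olivia, 90000


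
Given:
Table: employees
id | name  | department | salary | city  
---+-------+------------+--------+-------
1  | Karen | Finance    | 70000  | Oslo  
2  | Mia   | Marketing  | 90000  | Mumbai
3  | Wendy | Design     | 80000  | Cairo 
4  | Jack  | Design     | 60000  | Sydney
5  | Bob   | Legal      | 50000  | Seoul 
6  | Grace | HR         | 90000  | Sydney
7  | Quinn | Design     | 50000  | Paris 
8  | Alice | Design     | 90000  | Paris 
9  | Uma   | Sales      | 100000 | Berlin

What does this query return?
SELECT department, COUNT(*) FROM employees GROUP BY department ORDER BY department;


Assigning each row to its department group:
  Karen -> Finance
  Mia -> Marketing
  Wendy -> Design
  Jack -> Design
  Bob -> Legal
  Grace -> HR
  Quinn -> Design
  Alice -> Design
  Uma -> Sales


6 groups:
Design, 4
Finance, 1
HR, 1
Legal, 1
Marketing, 1
Sales, 1


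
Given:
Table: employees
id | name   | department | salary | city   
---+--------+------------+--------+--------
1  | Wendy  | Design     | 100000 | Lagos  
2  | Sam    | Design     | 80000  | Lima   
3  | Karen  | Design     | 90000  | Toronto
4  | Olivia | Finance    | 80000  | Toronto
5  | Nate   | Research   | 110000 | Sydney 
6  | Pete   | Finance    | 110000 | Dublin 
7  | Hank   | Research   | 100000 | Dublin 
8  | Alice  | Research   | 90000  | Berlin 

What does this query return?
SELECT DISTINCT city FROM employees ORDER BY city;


All 'city' values (row order): Lagos, Lima, Toronto, Toronto, Sydney, Dublin, Dublin, Berlin
Removing duplicates leaves 6 unique value(s).

6 values:
Berlin
Dublin
Lagos
Lima
Sydney
Toronto


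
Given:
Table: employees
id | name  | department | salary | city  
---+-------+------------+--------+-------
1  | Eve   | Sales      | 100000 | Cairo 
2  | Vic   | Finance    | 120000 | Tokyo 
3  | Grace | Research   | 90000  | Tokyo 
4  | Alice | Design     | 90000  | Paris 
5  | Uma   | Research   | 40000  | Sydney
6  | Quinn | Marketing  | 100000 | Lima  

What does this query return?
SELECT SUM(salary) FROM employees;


SUM(salary) = 100000 + 120000 + 90000 + 90000 + 40000 + 100000 = 540000

540000


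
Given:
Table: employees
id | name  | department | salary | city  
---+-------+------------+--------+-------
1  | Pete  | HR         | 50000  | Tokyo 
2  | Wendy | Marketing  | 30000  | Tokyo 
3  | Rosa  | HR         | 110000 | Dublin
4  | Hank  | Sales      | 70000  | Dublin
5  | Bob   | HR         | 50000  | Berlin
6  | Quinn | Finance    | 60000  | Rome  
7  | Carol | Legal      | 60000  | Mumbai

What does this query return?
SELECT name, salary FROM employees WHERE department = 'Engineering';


Filtering: department = 'Engineering'
Matching rows: 0

Empty result set (0 rows)


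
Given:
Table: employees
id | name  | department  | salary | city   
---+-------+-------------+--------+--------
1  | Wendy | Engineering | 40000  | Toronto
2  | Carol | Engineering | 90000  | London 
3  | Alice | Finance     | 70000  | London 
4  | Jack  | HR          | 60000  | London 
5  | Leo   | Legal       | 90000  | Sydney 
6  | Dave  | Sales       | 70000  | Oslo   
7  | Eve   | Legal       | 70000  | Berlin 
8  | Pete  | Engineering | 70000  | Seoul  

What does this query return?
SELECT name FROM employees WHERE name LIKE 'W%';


LIKE 'W%' matches names starting with 'W'
Matching: 1

1 rows:
Wendy


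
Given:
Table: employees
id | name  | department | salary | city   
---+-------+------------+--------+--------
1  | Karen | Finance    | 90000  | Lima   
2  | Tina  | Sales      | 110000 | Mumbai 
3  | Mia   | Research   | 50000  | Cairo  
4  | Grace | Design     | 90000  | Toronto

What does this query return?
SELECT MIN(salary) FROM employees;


Salaries: 90000, 110000, 50000, 90000
MIN = 50000

50000


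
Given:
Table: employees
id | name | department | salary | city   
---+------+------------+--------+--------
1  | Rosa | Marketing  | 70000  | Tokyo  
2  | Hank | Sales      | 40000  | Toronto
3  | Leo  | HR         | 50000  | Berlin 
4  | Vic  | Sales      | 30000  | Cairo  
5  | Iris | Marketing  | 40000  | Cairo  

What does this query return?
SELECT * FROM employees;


SELECT * returns all 5 rows with all columns

5 rows:
1, Rosa, Marketing, 70000, Tokyo
2, Hank, Sales, 40000, Toronto
3, Leo, HR, 50000, Berlin
4, Vic, Sales, 30000, Cairo
5, Iris, Marketing, 40000, Cairo


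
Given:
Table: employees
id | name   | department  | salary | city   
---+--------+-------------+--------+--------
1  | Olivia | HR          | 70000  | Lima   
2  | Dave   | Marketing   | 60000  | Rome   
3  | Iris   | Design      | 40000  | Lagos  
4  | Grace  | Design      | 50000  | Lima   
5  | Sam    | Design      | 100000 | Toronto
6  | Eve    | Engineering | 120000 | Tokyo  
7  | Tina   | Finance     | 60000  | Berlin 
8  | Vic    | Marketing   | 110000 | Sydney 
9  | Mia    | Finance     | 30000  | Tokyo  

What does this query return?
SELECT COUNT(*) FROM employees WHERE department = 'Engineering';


Counting rows where department = 'Engineering'
  Eve -> MATCH


1


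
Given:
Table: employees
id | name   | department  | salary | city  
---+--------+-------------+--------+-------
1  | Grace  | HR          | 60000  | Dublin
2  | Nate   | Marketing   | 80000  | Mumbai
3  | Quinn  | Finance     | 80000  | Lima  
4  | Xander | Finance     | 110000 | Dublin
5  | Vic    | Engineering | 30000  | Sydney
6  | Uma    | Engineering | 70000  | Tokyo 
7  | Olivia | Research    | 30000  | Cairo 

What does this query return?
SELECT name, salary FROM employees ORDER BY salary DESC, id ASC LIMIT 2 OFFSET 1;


Sort by salary DESC (id ASC tiebreak), then skip 1 and take 2
Rows 2 through 3

2 rows:
Nate, 80000
Quinn, 80000


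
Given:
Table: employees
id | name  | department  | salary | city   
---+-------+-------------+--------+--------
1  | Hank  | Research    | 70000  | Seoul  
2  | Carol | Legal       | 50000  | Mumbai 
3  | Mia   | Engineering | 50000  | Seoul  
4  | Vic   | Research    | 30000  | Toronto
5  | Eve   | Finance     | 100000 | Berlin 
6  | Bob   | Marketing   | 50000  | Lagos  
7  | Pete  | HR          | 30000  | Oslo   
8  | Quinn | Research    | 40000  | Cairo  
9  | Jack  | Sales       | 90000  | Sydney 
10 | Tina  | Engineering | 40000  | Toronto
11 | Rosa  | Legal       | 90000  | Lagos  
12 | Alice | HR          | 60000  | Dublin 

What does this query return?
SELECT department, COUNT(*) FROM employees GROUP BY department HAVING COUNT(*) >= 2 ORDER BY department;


Groups with count >= 2:
  Engineering: 2 -> PASS
  HR: 2 -> PASS
  Legal: 2 -> PASS
  Research: 3 -> PASS
  Finance: 1 -> filtered out
  Marketing: 1 -> filtered out
  Sales: 1 -> filtered out


4 groups:
Engineering, 2
HR, 2
Legal, 2
Research, 3


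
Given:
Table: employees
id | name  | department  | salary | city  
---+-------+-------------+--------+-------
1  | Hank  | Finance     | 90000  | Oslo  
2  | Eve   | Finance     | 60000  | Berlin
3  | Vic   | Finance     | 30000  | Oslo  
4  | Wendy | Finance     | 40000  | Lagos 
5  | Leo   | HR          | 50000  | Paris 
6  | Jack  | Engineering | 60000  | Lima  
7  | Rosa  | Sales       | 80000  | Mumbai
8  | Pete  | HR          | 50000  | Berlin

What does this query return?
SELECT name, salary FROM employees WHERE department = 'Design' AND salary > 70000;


Filtering: department = 'Design' AND salary > 70000
Matching: 0 rows

Empty result set (0 rows)


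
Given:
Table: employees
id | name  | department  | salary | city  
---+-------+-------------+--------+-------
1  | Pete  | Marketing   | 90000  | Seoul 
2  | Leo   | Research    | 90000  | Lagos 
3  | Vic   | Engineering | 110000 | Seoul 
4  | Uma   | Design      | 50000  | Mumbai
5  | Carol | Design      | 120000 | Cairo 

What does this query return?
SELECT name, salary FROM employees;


Projecting columns: name, salary

5 rows:
Pete, 90000
Leo, 90000
Vic, 110000
Uma, 50000
Carol, 120000


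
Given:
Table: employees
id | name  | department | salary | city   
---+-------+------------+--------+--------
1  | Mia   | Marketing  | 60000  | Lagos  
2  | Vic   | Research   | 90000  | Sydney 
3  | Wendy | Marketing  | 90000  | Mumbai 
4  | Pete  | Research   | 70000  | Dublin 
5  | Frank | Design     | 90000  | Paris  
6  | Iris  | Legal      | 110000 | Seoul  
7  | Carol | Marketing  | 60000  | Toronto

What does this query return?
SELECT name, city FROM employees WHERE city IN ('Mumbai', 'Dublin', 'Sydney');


Filtering: city IN ('Mumbai', 'Dublin', 'Sydney')
Matching: 3 rows

3 rows:
Vic, Sydney
Wendy, Mumbai
Pete, Dublin


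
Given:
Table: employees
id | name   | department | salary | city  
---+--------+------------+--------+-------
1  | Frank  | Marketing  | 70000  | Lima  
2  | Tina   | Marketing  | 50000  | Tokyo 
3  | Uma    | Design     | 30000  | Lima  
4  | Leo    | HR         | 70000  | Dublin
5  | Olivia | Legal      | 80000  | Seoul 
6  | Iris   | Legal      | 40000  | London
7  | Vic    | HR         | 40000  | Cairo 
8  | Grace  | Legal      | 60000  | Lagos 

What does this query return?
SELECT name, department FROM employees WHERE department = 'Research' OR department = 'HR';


Filtering: department = 'Research' OR 'HR'
Matching: 2 rows

2 rows:
Leo, HR
Vic, HR


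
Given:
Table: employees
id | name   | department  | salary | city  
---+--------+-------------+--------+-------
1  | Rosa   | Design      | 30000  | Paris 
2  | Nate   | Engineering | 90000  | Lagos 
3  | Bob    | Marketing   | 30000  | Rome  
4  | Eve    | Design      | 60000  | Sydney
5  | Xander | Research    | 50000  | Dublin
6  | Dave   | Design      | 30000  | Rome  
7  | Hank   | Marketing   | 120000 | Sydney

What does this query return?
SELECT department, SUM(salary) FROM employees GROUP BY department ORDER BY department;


Summing salary within each department:
  Design: 30000 + 60000 + 30000 = 120000
  Engineering: 90000 = 90000
  Marketing: 30000 + 120000 = 150000
  Research: 50000 = 50000


4 groups:
Design, 120000
Engineering, 90000
Marketing, 150000
Research, 50000


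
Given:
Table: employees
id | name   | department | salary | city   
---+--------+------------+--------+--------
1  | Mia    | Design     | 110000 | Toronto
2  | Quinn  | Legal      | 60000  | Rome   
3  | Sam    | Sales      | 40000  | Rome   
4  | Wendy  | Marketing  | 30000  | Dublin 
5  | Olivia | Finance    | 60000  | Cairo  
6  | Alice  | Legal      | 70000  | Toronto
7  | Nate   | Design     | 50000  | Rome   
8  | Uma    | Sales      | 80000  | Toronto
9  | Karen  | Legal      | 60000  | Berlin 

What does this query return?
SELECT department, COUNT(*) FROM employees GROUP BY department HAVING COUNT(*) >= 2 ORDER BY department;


Groups with count >= 2:
  Design: 2 -> PASS
  Legal: 3 -> PASS
  Sales: 2 -> PASS
  Finance: 1 -> filtered out
  Marketing: 1 -> filtered out


3 groups:
Design, 2
Legal, 3
Sales, 2


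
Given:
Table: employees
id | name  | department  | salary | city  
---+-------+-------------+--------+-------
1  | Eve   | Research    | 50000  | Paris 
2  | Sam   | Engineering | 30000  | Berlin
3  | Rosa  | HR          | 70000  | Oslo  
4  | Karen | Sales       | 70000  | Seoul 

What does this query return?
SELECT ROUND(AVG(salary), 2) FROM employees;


SUM(salary) = 220000
COUNT = 4
ROUND(AVG, 2) = ROUND(220000 / 4, 2) = 55000.0

55000.0


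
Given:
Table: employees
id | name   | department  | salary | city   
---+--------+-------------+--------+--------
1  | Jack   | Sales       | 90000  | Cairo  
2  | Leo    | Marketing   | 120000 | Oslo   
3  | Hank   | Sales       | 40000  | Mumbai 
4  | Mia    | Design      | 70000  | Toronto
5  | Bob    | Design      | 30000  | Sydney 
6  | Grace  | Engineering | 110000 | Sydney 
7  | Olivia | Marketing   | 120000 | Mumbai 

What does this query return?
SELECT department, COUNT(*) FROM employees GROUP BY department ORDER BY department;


Assigning each row to its department group:
  Jack -> Sales
  Leo -> Marketing
  Hank -> Sales
  Mia -> Design
  Bob -> Design
  Grace -> Engineering
  Olivia -> Marketing


4 groups:
Design, 2
Engineering, 1
Marketing, 2
Sales, 2


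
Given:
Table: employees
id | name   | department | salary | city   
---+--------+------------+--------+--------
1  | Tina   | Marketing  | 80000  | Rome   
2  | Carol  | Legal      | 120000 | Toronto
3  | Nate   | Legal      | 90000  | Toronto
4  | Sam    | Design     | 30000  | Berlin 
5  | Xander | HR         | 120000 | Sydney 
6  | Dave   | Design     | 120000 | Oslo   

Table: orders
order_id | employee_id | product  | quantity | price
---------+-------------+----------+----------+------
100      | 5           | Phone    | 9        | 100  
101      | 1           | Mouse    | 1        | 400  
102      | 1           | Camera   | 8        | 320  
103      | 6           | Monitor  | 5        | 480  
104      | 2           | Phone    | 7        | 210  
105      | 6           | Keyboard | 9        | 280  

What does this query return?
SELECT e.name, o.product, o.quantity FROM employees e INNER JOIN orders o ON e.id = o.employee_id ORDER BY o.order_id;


Joining employees.id = orders.employee_id:
  employee Xander (id=5) -> order Phone
  employee Tina (id=1) -> order Mouse
  employee Tina (id=1) -> order Camera
  employee Dave (id=6) -> order Monitor
  employee Carol (id=2) -> order Phone
  employee Dave (id=6) -> order Keyboard


6 rows:
Xander, Phone, 9
Tina, Mouse, 1
Tina, Camera, 8
Dave, Monitor, 5
Carol, Phone, 7
Dave, Keyboard, 9


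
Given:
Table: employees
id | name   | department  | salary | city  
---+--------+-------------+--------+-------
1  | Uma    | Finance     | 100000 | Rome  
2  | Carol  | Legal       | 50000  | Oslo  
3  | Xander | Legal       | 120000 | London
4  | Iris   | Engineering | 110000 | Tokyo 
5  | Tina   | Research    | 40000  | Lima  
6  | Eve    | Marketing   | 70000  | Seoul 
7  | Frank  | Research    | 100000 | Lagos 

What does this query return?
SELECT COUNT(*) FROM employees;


COUNT(*) counts all rows

7


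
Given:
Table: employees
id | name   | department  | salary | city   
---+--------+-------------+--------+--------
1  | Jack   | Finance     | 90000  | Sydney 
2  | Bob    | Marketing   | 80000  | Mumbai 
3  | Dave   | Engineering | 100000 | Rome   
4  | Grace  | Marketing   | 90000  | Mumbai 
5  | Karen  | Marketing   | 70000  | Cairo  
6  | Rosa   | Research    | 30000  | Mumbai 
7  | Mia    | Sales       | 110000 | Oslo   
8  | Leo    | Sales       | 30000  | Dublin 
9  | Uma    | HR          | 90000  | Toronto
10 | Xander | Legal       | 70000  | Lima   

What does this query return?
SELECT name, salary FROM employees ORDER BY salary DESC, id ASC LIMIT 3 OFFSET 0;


Sort by salary DESC (id ASC tiebreak), then skip 0 and take 3
Rows 1 through 3

3 rows:
Mia, 110000
Dave, 100000
Jack, 90000


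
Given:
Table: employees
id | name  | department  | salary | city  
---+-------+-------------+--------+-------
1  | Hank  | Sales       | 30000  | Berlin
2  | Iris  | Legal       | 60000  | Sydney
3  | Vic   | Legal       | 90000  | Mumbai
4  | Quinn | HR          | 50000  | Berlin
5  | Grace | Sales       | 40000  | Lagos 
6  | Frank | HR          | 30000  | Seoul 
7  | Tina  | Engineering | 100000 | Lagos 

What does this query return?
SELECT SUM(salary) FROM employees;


SUM(salary) = 30000 + 60000 + 90000 + 50000 + 40000 + 30000 + 100000 = 400000

400000


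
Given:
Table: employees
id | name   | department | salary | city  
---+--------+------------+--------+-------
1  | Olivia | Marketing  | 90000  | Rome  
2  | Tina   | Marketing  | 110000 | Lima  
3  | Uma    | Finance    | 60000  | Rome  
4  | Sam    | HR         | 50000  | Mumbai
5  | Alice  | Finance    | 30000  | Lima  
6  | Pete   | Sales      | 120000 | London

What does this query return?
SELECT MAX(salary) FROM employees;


Salaries: 90000, 110000, 60000, 50000, 30000, 120000
MAX = 120000

120000


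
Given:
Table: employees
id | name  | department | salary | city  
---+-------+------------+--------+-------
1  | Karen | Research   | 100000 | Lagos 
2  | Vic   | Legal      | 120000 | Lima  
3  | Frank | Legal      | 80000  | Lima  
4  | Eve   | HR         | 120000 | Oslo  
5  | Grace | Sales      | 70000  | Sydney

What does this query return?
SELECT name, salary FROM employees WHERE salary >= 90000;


Filtering: salary >= 90000
Matching: 3 rows

3 rows:
Karen, 100000
Vic, 120000
Eve, 120000


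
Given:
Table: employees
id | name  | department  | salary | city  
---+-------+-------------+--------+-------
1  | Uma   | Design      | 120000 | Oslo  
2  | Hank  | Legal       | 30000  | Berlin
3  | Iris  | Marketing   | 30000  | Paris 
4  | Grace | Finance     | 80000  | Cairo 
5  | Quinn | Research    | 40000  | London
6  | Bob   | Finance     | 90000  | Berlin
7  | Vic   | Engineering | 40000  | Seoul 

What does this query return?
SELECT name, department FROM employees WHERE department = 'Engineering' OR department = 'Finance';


Filtering: department = 'Engineering' OR 'Finance'
Matching: 3 rows

3 rows:
Grace, Finance
Bob, Finance
Vic, Engineering


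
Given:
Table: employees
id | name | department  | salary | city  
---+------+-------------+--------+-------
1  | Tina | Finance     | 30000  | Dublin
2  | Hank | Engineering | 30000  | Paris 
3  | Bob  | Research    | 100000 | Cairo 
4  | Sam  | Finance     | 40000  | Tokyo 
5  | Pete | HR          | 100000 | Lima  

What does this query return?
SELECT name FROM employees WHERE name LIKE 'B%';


LIKE 'B%' matches names starting with 'B'
Matching: 1

1 rows:
Bob


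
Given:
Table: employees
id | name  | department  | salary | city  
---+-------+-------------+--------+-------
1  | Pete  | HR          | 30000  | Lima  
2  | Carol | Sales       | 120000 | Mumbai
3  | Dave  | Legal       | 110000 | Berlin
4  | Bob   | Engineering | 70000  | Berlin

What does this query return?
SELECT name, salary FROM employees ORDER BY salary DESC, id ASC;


Sorting by salary DESC, then id ASC for ties

4 rows:
Carol, 120000
Dave, 110000
Bob, 70000
Pete, 30000


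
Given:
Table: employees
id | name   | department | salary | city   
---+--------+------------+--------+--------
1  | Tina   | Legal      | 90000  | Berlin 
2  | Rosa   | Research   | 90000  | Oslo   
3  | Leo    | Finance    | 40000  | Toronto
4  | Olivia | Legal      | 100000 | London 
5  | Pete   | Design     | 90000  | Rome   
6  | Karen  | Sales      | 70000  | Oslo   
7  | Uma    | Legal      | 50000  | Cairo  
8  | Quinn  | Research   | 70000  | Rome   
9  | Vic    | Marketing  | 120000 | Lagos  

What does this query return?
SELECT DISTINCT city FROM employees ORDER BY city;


All 'city' values (row order): Berlin, Oslo, Toronto, London, Rome, Oslo, Cairo, Rome, Lagos
Removing duplicates leaves 7 unique value(s).

7 values:
Berlin
Cairo
Lagos
London
Oslo
Rome
Toronto


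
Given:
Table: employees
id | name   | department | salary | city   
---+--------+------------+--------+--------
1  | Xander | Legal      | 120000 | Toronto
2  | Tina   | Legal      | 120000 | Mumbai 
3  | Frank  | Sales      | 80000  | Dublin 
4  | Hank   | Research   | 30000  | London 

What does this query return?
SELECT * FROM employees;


SELECT * returns all 4 rows with all columns

4 rows:
1, Xander, Legal, 120000, Toronto
2, Tina, Legal, 120000, Mumbai
3, Frank, Sales, 80000, Dublin
4, Hank, Research, 30000, London


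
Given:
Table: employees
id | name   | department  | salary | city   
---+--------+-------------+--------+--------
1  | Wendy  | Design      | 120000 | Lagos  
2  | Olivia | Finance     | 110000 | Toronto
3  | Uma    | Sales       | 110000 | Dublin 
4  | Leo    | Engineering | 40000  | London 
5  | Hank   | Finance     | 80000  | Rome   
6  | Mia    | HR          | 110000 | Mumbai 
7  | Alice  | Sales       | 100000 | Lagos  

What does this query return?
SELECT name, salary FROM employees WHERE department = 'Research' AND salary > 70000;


Filtering: department = 'Research' AND salary > 70000
Matching: 0 rows

Empty result set (0 rows)


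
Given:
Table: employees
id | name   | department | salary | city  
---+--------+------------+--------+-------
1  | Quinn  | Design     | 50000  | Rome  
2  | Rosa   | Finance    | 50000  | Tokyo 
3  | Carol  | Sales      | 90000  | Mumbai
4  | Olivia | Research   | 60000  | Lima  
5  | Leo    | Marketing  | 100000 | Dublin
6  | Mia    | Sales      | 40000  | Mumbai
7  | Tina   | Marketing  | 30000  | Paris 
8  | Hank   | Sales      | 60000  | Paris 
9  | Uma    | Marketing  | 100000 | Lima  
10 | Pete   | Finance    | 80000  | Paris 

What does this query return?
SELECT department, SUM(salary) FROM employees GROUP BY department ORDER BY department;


Summing salary within each department:
  Design: 50000 = 50000
  Finance: 50000 + 80000 = 130000
  Marketing: 100000 + 30000 + 100000 = 230000
  Research: 60000 = 60000
  Sales: 90000 + 40000 + 60000 = 190000


5 groups:
Design, 50000
Finance, 130000
Marketing, 230000
Research, 60000
Sales, 190000


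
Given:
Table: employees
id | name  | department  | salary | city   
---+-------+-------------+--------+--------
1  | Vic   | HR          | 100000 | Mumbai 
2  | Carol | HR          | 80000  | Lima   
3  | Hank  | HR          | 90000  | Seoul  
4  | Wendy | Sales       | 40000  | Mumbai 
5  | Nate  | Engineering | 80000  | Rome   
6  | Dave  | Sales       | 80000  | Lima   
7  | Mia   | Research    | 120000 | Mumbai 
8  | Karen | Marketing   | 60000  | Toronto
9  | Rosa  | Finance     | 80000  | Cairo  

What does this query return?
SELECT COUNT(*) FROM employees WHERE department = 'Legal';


Counting rows where department = 'Legal'


0


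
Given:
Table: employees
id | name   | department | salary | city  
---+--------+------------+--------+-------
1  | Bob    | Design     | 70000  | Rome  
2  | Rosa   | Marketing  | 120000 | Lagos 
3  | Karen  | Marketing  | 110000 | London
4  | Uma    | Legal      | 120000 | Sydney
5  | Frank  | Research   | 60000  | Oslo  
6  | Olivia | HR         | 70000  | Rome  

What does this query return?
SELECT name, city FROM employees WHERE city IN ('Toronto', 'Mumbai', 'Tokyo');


Filtering: city IN ('Toronto', 'Mumbai', 'Tokyo')
Matching: 0 rows

Empty result set (0 rows)


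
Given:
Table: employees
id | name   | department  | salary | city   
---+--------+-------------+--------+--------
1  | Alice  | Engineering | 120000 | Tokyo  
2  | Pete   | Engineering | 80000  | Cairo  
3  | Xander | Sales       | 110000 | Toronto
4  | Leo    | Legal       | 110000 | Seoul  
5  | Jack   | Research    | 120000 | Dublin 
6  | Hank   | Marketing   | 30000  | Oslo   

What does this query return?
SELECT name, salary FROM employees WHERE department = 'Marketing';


Filtering: department = 'Marketing'
Matching rows: 1

1 rows:
Hank, 30000


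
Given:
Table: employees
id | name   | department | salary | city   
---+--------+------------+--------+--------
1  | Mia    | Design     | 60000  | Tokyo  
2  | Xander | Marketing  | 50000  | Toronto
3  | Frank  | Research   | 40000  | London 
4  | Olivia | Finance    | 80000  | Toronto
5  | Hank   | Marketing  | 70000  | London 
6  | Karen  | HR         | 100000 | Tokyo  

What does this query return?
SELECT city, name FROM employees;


Projecting columns: city, name

6 rows:
Tokyo, Mia
Toronto, Xander
London, Frank
Toronto, Olivia
London, Hank
Tokyo, Karen


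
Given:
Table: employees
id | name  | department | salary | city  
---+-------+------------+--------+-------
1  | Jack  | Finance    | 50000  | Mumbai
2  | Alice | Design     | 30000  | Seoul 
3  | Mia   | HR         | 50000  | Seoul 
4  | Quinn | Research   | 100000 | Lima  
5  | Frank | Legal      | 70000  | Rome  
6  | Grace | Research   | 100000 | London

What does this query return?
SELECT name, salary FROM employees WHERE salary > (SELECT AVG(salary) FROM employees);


Subquery: AVG(salary) = 66666.67
Filtering: salary > 66666.67
  Quinn (100000) -> MATCH
  Frank (70000) -> MATCH
  Grace (100000) -> MATCH


3 rows:
Quinn, 100000
Frank, 70000
Grace, 100000


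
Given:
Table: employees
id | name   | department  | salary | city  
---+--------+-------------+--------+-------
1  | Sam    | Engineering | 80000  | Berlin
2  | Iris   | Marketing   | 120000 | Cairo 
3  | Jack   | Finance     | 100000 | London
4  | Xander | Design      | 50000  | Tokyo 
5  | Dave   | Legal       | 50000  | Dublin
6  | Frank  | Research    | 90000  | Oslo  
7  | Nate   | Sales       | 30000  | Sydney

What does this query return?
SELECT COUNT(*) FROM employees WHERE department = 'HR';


Counting rows where department = 'HR'


0


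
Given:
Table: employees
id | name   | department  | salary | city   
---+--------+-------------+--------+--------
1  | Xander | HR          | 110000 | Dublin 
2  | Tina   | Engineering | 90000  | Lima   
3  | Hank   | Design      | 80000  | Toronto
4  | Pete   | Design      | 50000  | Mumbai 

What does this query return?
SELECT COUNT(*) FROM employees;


COUNT(*) counts all rows

4


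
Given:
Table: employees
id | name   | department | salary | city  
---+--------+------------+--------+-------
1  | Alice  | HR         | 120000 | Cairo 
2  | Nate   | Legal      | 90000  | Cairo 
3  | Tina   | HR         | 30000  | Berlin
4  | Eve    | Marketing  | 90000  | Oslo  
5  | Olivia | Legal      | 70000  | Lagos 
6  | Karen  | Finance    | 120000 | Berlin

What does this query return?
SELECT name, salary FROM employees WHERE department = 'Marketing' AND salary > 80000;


Filtering: department = 'Marketing' AND salary > 80000
Matching: 1 rows

1 rows:
Eve, 90000


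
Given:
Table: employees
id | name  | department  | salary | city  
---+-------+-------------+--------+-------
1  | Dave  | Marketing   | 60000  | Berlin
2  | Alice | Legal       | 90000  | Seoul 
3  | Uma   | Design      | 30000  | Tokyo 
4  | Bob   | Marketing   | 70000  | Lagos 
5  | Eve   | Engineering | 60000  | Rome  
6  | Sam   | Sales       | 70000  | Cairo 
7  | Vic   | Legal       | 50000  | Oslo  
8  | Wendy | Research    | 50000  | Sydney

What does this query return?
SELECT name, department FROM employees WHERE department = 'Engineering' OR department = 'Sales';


Filtering: department = 'Engineering' OR 'Sales'
Matching: 2 rows

2 rows:
Eve, Engineering
Sam, Sales
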